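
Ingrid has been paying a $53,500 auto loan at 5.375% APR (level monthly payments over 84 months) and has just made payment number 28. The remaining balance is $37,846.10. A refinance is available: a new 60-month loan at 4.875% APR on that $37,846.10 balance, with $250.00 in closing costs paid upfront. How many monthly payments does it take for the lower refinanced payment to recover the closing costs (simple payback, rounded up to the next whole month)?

Current payment = 53,500 × 5.375%/12 / (1 − (1+0.0044792)^−84) = $765.63.
Refinanced payment = 37,846.10 × 0.0040625 / (1 − (1+0.0040625)^−60) = $712.04.
Monthly savings = $765.63 − $712.04 = $53.59.
Break-even = $250.00 / $53.59 = 4.67 → 5 months.

5 months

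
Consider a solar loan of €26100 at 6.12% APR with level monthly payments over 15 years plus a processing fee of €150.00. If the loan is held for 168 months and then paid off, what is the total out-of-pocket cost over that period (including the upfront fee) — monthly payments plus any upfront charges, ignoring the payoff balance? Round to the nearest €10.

Monthly rate = 6.12%/12 = 0.0051000; payment = 26,100 × 0.0051000 / (1 − (1+0.0051000)^−180) = €221.94.
Total outlay = 168 × €221.94 + €150.00 = €37,435.92.

€37,440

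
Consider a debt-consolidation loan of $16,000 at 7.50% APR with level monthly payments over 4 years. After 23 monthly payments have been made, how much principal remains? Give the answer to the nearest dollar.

$8,928

With monthly rate i = 7.5%/12 = 0.0062500, the balance after k of n payments is P · [(1+i)^n − (1+i)^k] / [(1+i)^n − 1].
(1+0.0062500)^48 = 1.34859915 and (1+0.0062500)^23 = 1.15407902, so the balance is 16,000 × (1.34859915 − 1.15407902) / (1.34859915 − 1) = $8,928.08.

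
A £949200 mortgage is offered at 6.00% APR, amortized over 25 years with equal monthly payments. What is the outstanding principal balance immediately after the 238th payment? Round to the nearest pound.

With monthly rate i = 6%/12 = 0.0050000, the balance after k of n payments is P · [(1+i)^n − (1+i)^k] / [(1+i)^n − 1].
(1+0.0050000)^300 = 4.46496981 and (1+0.0050000)^238 = 3.27734905, so the balance is 949,200 × (4.46496981 − 3.27734905) / (4.46496981 − 1) = £325,338.95.

£325,339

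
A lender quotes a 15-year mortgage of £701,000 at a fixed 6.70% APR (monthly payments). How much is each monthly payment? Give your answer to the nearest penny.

At 6.70% the monthly rate is 0.0055833, so the payment is 701,000 × 0.0055833 / (1 − 1.0055833^−180) = £6,183.80.

£6,183.80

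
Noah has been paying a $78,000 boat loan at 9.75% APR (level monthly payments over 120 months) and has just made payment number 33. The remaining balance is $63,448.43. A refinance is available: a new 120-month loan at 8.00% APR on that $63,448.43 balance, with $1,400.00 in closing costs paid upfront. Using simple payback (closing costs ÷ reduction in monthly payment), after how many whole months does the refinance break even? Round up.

Current payment = 78,000 × 9.75%/12 / (1 − (1+0.0081250)^−120) = $1,020.01.
Refinanced payment = 63,448.43 × 0.0066667 / (1 − (1+0.0066667)^−120) = $769.80.
Monthly savings = $1,020.01 − $769.80 = $250.21.
Break-even = $1,400.00 / $250.21 = 5.60 → 6 months.

6 months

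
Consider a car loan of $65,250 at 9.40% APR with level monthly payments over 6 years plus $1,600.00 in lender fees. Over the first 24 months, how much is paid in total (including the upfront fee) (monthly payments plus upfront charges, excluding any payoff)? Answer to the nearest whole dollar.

$30,140

At 9.40% the monthly rate is 0.0078333, so the payment is 65,250 × 0.0078333 / (1 − 1.0078333^−72) = $1,189.16.
Total outlay = 24 × $1,189.16 + $1,600.00 = $30,139.84.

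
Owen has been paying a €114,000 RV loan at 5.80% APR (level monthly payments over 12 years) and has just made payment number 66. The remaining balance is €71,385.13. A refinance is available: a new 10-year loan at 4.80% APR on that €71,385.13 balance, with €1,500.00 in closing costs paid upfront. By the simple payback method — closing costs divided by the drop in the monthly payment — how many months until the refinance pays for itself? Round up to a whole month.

Current payment = 114,000 × 5.8%/12 / (1 − (1+0.0048333)^−144) = €1,100.71.
Refinanced payment = 71,385.13 × 0.0040000 / (1 − (1+0.0040000)^−120) = €750.19.
Monthly savings = €1,100.71 − €750.19 = €350.52.
Break-even = €1,500.00 / €350.52 = 4.28 → 5 months.

5 months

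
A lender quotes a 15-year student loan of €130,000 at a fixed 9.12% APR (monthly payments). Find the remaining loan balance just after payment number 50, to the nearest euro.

With monthly rate i = 9.12%/12 = 0.0076000, the balance after k of n payments is P · [(1+i)^n − (1+i)^k] / [(1+i)^n − 1].
(1+0.0076000)^180 = 3.90722651 and (1+0.0076000)^50 = 1.46018520, so the balance is 130,000 × (3.90722651 − 1.46018520) / (3.90722651 − 1) = €109,422.29.

€109,422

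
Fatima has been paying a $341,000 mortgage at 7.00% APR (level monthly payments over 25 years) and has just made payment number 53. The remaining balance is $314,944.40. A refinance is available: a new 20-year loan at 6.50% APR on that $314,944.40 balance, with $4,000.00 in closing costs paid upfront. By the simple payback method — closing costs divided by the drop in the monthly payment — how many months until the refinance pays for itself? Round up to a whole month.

65 months

Current payment = 341,000 × 7%/12 / (1 − (1+0.0058333)^−300) = $2,410.12.
Refinanced payment = 314,944.40 × 0.0054167 / (1 − (1+0.0054167)^−240) = $2,348.14.
Monthly savings = $2,410.12 − $2,348.14 = $61.98.
Break-even = $4,000.00 / $61.98 = 64.54 → 65 months.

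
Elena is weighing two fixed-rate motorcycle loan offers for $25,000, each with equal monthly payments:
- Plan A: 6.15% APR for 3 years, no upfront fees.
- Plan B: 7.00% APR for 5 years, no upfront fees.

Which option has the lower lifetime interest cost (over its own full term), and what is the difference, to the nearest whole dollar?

Plan A: monthly rate = 6.15%/12 = 0.0051250; payment = 25,000 × 0.0051250 / (1 − (1+0.0051250)^−36) = $762.25.
Total interest on Plan A = 36 × $762.25 − $25,000 = $2,441.00.
Plan B: monthly rate = 7%/12 = 0.0058333; payment = 25,000 × 0.0058333 / (1 − (1+0.0058333)^−60) = $495.03.
Total interest on Plan B = 60 × $495.03 − $25,000 = $4,701.80.
Plan A is lower by $2,260.80.

Plan A by $2,261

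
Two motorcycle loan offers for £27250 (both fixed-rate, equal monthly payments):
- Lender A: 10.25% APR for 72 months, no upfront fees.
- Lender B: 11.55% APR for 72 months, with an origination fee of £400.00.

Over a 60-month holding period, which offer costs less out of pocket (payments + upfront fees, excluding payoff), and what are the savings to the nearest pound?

Lender A by £1,487

Lender A: monthly rate = 10.25%/12 = 0.0085417; payment = 27,250 × 0.0085417 / (1 − (1+0.0085417)^−72) = £508.27.
Lender B: at 11.55% the monthly rate is 0.0096250, so the payment is 27,250 × 0.0096250 / (1 − 1.0096250^−72) = £526.39.
Over 60 months: Lender A costs 60 × £508.27 = £30,496.20; Lender B costs 60 × £526.39 + £400.00 = £31,983.40.
Lender A is cheaper by £31,983.40 − £30,496.20 = £1,487.20.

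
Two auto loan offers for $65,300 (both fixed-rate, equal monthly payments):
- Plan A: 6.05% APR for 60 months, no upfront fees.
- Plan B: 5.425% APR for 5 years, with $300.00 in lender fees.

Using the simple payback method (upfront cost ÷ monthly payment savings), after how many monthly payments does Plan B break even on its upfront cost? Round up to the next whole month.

16 months

Plan A: monthly rate = 6.05%/12 = 0.0050417; payment = 65,300 × 0.0050417 / (1 − (1+0.0050417)^−60) = $1,263.95.
Plan B: at 5.425% the monthly rate is 0.0045208, so the payment is 65,300 × 0.0045208 / (1 − 1.0045208^−60) = $1,245.05.
Monthly savings = $1,263.95 − $1,245.05 = $18.90.
Break-even = $300.00 / $18.90 = 15.87 → 16 months.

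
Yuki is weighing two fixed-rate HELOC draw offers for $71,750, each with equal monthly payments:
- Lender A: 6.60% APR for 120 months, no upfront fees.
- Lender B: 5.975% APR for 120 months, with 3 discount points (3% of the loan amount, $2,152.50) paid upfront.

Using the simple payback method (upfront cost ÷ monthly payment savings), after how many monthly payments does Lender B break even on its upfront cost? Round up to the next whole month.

95 months

Lender A: monthly rate = 6.6%/12 = 0.0055000; payment = 71,750 × 0.0055000 / (1 − (1+0.0055000)^−120) = $818.36.
Lender B: at 5.975% the monthly rate is 0.0049792, so the payment is 71,750 × 0.0049792 / (1 − 1.0049792^−120) = $795.67.
Monthly savings = $818.36 − $795.67 = $22.69.
Break-even = $2,152.50 / $22.69 = 94.87 → 95 months.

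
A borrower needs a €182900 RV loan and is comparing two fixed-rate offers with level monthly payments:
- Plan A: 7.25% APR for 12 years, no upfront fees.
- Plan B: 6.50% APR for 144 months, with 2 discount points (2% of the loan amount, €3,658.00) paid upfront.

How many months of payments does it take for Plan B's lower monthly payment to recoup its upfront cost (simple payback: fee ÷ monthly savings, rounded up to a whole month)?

Plan A: at 7.25% the monthly rate is 0.0060417, so the payment is 182,900 × 0.0060417 / (1 − 1.0060417^−144) = €1,905.37.
Plan B: monthly rate = 6.5%/12 = 0.0054167; payment = 182,900 × 0.0054167 / (1 − (1+0.0054167)^−144) = €1,832.51.
Monthly savings = €1,905.37 − €1,832.51 = €72.86.
Break-even = €3,658.00 / €72.86 = 50.21 → 51 months.

51 months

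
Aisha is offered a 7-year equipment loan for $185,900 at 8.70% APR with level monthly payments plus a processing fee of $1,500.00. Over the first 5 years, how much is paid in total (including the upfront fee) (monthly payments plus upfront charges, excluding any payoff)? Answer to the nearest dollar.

$179,264

Monthly rate = 8.7%/12 = 0.0072500; payment = 185,900 × 0.0072500 / (1 − (1+0.0072500)^−84) = $2,962.73.
Total outlay = 60 × $2,962.73 + $1,500.00 = $179,263.80.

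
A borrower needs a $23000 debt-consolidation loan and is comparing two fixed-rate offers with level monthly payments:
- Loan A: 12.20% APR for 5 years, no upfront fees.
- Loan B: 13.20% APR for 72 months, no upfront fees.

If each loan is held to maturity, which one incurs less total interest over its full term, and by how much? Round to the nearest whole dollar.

Loan A by $2,581

Loan A: monthly rate = 12.2%/12 = 0.0101667; payment = 23,000 × 0.0101667 / (1 − (1+0.0101667)^−60) = $513.95.
Total interest on Loan A = 60 × $513.95 − $23,000 = $7,837.00.
Loan B: monthly rate = 13.2%/12 = 0.0110000; payment = 23,000 × 0.0110000 / (1 − (1+0.0110000)^−72) = $464.14.
Total interest on Loan B = 72 × $464.14 − $23,000 = $10,418.08.
Loan A is lower by $2,581.08.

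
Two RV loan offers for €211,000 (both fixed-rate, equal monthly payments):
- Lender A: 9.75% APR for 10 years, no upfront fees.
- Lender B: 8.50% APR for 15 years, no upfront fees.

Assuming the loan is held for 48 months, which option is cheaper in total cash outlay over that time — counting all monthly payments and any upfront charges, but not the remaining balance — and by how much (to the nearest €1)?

Lender A: at 9.75% the monthly rate is 0.0081250, so the payment is 211,000 × 0.0081250 / (1 − 1.0081250^−120) = €2,759.25.
Lender B: monthly rate = 8.5%/12 = 0.0070833; payment = 211,000 × 0.0070833 / (1 − (1+0.0070833)^−180) = €2,077.80.
Over 48 months: Lender A costs 48 × €2,759.25 = €132,444.00; Lender B costs 48 × €2,077.80 = €99,734.40.
Lender B is cheaper by €132,444.00 − €99,734.40 = €32,709.60.

Lender B by €32,710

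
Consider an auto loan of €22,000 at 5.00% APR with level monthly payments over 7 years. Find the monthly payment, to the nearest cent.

At 5.00% the monthly rate is 0.0041667, so the payment is 22,000 × 0.0041667 / (1 − 1.0041667^−84) = €310.95.

€310.95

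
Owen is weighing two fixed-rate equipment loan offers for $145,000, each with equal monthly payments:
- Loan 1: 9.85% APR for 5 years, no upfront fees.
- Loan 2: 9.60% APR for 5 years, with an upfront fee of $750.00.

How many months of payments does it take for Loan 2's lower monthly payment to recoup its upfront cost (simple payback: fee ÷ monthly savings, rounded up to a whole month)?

43 months

Loan 1: at 9.85% the monthly rate is 0.0082083, so the payment is 145,000 × 0.0082083 / (1 − 1.0082083^−60) = $3,070.13.
Loan 2: at 9.60% the monthly rate is 0.0080000, so the payment is 145,000 × 0.0080000 / (1 − 1.0080000^−60) = $3,052.36.
Monthly savings = $3,070.13 − $3,052.36 = $17.77.
Break-even = $750.00 / $17.77 = 42.21 → 43 months.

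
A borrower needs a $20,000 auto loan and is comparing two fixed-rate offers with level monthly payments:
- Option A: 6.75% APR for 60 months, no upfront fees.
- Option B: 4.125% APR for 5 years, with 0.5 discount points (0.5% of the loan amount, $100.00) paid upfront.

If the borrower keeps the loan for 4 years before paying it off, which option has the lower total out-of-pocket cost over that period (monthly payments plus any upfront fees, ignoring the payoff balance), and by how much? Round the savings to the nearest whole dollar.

Option B by $1,062

Option A: monthly rate = 6.75%/12 = 0.0056250; payment = 20,000 × 0.0056250 / (1 − (1+0.0056250)^−60) = $393.67.
Option B: at 4.125% the monthly rate is 0.0034375, so the payment is 20,000 × 0.0034375 / (1 − 1.0034375^−60) = $369.46.
Over 48 months: Option A costs 48 × $393.67 = $18,896.16; Option B costs 48 × $369.46 + $100.00 = $17,834.08.
Option B is cheaper by $18,896.16 − $17,834.08 = $1,062.08.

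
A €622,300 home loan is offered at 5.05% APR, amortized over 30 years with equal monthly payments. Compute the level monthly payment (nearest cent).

€3,359.68

At 5.05% the monthly rate is 0.0042083, so the payment is 622,300 × 0.0042083 / (1 − 1.0042083^−360) = €3,359.68.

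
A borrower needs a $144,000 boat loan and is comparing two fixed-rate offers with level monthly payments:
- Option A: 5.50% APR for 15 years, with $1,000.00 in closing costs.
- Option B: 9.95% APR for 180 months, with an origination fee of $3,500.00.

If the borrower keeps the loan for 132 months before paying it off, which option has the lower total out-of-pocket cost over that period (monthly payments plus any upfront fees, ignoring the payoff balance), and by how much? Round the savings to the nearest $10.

Option A by $50,870

Option A: at 5.50% the monthly rate is 0.0045833, so the payment is 144,000 × 0.0045833 / (1 − 1.0045833^−180) = $1,176.60.
Option B: at 9.95% the monthly rate is 0.0082917, so the payment is 144,000 × 0.0082917 / (1 − 1.0082917^−180) = $1,543.03.
Over 132 months: Option A costs 132 × $1,176.60 + $1,000.00 = $156,311.20; Option B costs 132 × $1,543.03 + $3,500.00 = $207,179.96.
Option A is cheaper by $207,179.96 − $156,311.20 = $50,868.76.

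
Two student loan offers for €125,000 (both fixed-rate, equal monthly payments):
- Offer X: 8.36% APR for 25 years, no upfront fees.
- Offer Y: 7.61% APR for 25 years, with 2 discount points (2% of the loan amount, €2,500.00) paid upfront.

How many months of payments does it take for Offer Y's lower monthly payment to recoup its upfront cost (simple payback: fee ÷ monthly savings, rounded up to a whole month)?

41 months

Offer X: at 8.36% the monthly rate is 0.0069667, so the payment is 125,000 × 0.0069667 / (1 − 1.0069667^−300) = €994.77.
Offer Y: monthly rate = 7.61%/12 = 0.0063417; payment = 125,000 × 0.0063417 / (1 − (1+0.0063417)^−300) = €932.70.
Monthly savings = €994.77 − €932.70 = €62.07.
Break-even = €2,500.00 / €62.07 = 40.28 → 41 months.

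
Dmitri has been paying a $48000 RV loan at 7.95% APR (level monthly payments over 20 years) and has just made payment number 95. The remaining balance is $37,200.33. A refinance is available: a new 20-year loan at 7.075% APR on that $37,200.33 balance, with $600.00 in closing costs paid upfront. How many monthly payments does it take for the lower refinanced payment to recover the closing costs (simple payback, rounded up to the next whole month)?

Current payment = 48,000 × 7.95%/12 / (1 − (1+0.0066250)^−240) = $400.00.
Refinanced payment = 37,200.33 × 0.0058958 / (1 − (1+0.0058958)^−240) = $290.09.
Monthly savings = $400.00 − $290.09 = $109.91.
Break-even = $600.00 / $109.91 = 5.46 → 6 months.

6 months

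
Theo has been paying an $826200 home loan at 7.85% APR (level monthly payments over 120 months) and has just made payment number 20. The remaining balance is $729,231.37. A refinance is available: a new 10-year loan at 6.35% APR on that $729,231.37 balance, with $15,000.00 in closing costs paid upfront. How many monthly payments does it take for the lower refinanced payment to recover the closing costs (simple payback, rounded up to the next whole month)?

Current payment = 826,200 × 7.85%/12 / (1 − (1+0.0065417)^−120) = $9,958.72.
Refinanced payment = 729,231.37 × 0.0052917 / (1 − (1+0.0052917)^−120) = $8,224.73.
Monthly savings = $9,958.72 − $8,224.73 = $1,733.99.
Break-even = $15,000.00 / $1,733.99 = 8.65 → 9 months.

9 months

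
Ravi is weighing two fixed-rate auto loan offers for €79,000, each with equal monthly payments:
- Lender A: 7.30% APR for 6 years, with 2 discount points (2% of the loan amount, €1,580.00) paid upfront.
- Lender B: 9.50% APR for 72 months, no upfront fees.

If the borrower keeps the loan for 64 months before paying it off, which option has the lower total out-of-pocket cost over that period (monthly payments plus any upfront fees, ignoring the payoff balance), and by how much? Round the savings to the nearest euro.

Lender A by €3,887

Lender A: at 7.30% the monthly rate is 0.0060833, so the payment is 79,000 × 0.0060833 / (1 − 1.0060833^−72) = €1,358.28.
Lender B: at 9.50% the monthly rate is 0.0079167, so the payment is 79,000 × 0.0079167 / (1 − 1.0079167^−72) = €1,443.70.
Over 64 months: Lender A costs 64 × €1,358.28 + €1,580.00 = €88,509.92; Lender B costs 64 × €1,443.70 = €92,396.80.
Lender A is cheaper by €92,396.80 − €88,509.92 = €3,886.88.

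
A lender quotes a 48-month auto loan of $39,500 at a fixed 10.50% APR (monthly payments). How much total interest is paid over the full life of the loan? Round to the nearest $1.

$9,044

At 10.50% the monthly rate is 0.0087500, so the payment is 39,500 × 0.0087500 / (1 − 1.0087500^−48) = $1,011.33.
Total paid = 48 × $1,011.33 = $48,543.84; interest = $48,543.84 − $39,500 = $9,043.84.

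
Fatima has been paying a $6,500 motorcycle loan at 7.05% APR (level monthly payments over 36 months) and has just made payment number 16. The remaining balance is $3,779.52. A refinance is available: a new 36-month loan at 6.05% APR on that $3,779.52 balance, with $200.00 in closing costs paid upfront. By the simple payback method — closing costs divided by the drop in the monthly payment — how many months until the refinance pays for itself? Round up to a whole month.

3 months

Current payment = 6,500 × 7.05%/12 / (1 − (1+0.0058750)^−36) = $200.85.
Refinanced payment = 3,779.52 × 0.0050417 / (1 − (1+0.0050417)^−36) = $115.07.
Monthly savings = $200.85 − $115.07 = $85.78.
Break-even = $200.00 / $85.78 = 2.33 → 3 months.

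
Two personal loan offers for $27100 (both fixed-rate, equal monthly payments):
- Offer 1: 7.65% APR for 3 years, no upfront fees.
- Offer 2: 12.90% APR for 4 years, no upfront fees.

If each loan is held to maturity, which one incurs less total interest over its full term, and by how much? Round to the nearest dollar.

Offer 1 by $4,418

Offer 1: monthly rate = 7.65%/12 = 0.0063750; payment = 27,100 × 0.0063750 / (1 − (1+0.0063750)^−36) = $844.85.
Total interest on Offer 1 = 36 × $844.85 − $27,100 = $3,314.60.
Offer 2: at 12.90% the monthly rate is 0.0107500, so the payment is 27,100 × 0.0107500 / (1 − 1.0107500^−48) = $725.68.
Total interest on Offer 2 = 48 × $725.68 − $27,100 = $7,732.64.
Offer 1 is lower by $4,418.04.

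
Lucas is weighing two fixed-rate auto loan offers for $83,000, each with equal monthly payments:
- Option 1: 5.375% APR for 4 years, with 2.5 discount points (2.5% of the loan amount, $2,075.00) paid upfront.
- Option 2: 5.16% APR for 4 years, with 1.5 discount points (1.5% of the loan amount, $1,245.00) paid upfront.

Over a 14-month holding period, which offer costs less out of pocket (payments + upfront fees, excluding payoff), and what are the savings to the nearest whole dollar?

Option 1: at 5.375% the monthly rate is 0.0044792, so the payment is 83,000 × 0.0044792 / (1 − 1.0044792^−48) = $1,925.56.
Option 2: at 5.16% the monthly rate is 0.0043000, so the payment is 83,000 × 0.0043000 / (1 − 1.0043000^−48) = $1,917.45.
Over 14 months: Option 1 costs 14 × $1,925.56 + $2,075.00 = $29,032.84; Option 2 costs 14 × $1,917.45 + $1,245.00 = $28,089.30.
Option 2 is cheaper by $29,032.84 − $28,089.30 = $943.54.

Option 2 by $944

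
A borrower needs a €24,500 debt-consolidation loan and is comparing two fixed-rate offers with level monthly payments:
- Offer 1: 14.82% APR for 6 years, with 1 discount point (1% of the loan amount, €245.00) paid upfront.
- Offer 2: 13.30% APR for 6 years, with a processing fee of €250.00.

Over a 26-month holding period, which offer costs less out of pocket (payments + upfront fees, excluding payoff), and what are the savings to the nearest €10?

Offer 1: monthly rate = 14.82%/12 = 0.0123500; payment = 24,500 × 0.0123500 / (1 − (1+0.0123500)^−72) = €515.66.
Offer 2: monthly rate = 13.3%/12 = 0.0110833; payment = 24,500 × 0.0110833 / (1 − (1+0.0110833)^−72) = €495.70.
Over 26 months: Offer 1 costs 26 × €515.66 + €245.00 = €13,652.16; Offer 2 costs 26 × €495.70 + €250.00 = €13,138.20.
Offer 2 is cheaper by €13,652.16 − €13,138.20 = €513.96.

Offer 2 by €510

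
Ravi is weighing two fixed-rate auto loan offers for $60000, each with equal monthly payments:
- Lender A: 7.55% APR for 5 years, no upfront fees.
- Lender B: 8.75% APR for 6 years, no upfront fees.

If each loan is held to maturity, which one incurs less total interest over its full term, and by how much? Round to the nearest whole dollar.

Lender A by $5,113

Lender A: at 7.55% the monthly rate is 0.0062917, so the payment is 60,000 × 0.0062917 / (1 − 1.0062917^−60) = $1,203.70.
Total interest on Lender A = 60 × $1,203.70 − $60,000 = $12,222.00.
Lender B: monthly rate = 8.75%/12 = 0.0072917; payment = 60,000 × 0.0072917 / (1 − (1+0.0072917)^−72) = $1,074.10.
Total interest on Lender B = 72 × $1,074.10 − $60,000 = $17,335.20.
Lender A is lower by $5,113.20.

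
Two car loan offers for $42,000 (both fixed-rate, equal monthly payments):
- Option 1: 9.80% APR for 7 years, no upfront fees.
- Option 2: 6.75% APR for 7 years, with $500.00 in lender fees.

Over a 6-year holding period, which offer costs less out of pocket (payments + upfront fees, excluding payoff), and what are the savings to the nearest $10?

Option 1: monthly rate = 9.8%/12 = 0.0081667; payment = 42,000 × 0.0081667 / (1 − (1+0.0081667)^−84) = $692.92.
Option 2: at 6.75% the monthly rate is 0.0056250, so the payment is 42,000 × 0.0056250 / (1 − 1.0056250^−84) = $628.77.
Over 72 months: Option 1 costs 72 × $692.92 = $49,890.24; Option 2 costs 72 × $628.77 + $500.00 = $45,771.44.
Option 2 is cheaper by $49,890.24 − $45,771.44 = $4,118.80.

Option 2 by $4,120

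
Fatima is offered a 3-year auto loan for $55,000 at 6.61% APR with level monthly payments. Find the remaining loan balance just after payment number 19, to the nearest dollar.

$27,329

With monthly rate i = 6.61%/12 = 0.0055083, the balance after k of n payments is P · [(1+i)^n − (1+i)^k] / [(1+i)^n − 1].
(1+0.0055083)^36 = 1.21866482 and (1+0.0055083)^19 = 1.11001235, so the balance is 55,000 × (1.21866482 − 1.11001235) / (1.21866482 − 1) = $27,328.98.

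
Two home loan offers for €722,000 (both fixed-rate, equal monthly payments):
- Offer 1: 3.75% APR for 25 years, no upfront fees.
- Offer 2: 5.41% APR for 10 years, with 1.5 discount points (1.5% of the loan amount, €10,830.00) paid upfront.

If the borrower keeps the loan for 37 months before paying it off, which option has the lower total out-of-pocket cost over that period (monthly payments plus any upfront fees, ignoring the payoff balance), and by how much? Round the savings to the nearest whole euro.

Offer 1: monthly rate = 3.75%/12 = 0.0031250; payment = 722,000 × 0.0031250 / (1 − (1+0.0031250)^−300) = €3,712.03.
Offer 2: at 5.41% the monthly rate is 0.0045083, so the payment is 722,000 × 0.0045083 / (1 − 1.0045083^−120) = €7,803.44.
Over 37 months: Offer 1 costs 37 × €3,712.03 = €137,345.11; Offer 2 costs 37 × €7,803.44 + €10,830.00 = €299,557.28.
Offer 1 is cheaper by €299,557.28 − €137,345.11 = €162,212.17.

Offer 1 by €162,212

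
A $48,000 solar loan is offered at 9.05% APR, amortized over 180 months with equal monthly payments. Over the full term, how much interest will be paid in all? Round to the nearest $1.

At 9.05% the monthly rate is 0.0075417, so the payment is 48,000 × 0.0075417 / (1 − 1.0075417^−180) = $488.28.
Total paid = 180 × $488.28 = $87,890.40; interest = $87,890.40 − $48,000 = $39,890.40.

$39,890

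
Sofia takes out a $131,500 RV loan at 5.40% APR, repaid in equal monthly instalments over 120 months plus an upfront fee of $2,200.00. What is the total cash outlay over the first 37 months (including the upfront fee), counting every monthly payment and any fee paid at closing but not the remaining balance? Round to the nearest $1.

$54,763

Monthly rate = 5.4%/12 = 0.0045000; payment = 131,500 × 0.0045000 / (1 − (1+0.0045000)^−120) = $1,420.61.
Total outlay = 37 × $1,420.61 + $2,200.00 = $54,762.57.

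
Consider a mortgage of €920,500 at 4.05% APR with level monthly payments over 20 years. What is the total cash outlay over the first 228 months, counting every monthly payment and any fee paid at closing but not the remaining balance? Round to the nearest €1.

€1,277,331

Monthly rate = 4.05%/12 = 0.0033750; payment = 920,500 × 0.0033750 / (1 − (1+0.0033750)^−240) = €5,602.33.
Total outlay = 228 × €5,602.33 = €1,277,331.24.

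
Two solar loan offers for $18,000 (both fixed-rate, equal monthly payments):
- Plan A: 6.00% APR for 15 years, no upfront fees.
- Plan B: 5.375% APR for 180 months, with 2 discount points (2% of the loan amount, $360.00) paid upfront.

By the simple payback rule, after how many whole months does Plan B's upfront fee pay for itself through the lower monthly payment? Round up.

60 months

Plan A: at 6.00% the monthly rate is 0.0050000, so the payment is 18,000 × 0.0050000 / (1 − 1.0050000^−180) = $151.89.
Plan B: at 5.375% the monthly rate is 0.0044792, so the payment is 18,000 × 0.0044792 / (1 − 1.0044792^−180) = $145.88.
Monthly savings = $151.89 − $145.88 = $6.01.
Break-even = $360.00 / $6.01 = 59.90 → 60 months.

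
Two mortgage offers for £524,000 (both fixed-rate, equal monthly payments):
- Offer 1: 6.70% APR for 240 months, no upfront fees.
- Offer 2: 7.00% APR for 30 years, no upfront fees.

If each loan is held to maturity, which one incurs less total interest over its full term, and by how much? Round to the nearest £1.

Offer 1 by £302,528

Offer 1: monthly rate = 6.7%/12 = 0.0055833; payment = 524,000 × 0.0055833 / (1 − (1+0.0055833)^−240) = £3,968.75.
Total interest on Offer 1 = 240 × £3,968.75 − £524,000 = £428,500.00.
Offer 2: monthly rate = 7%/12 = 0.0058333; payment = 524,000 × 0.0058333 / (1 − (1+0.0058333)^−360) = £3,486.19.
Total interest on Offer 2 = 360 × £3,486.19 − £524,000 = £731,028.40.
Offer 1 is lower by £302,528.40.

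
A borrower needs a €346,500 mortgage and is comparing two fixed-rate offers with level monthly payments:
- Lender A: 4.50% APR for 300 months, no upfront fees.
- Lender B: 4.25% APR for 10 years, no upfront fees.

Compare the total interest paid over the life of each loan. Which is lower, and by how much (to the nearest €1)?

Lender B by €151,853

Lender A: monthly rate = 4.5%/12 = 0.0037500; payment = 346,500 × 0.0037500 / (1 − (1+0.0037500)^−300) = €1,925.96.
Total interest on Lender A = 300 × €1,925.96 − €346,500 = €231,288.00.
Lender B: monthly rate = 4.25%/12 = 0.0035417; payment = 346,500 × 0.0035417 / (1 − (1+0.0035417)^−120) = €3,549.46.
Total interest on Lender B = 120 × €3,549.46 − €346,500 = €79,435.20.
Lender B is lower by €151,852.80.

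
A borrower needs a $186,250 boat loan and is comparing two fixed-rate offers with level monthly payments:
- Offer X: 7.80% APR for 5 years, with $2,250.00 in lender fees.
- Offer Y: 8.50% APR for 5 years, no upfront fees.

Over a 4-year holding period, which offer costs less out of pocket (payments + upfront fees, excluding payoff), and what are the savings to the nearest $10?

Offer X by $750

Offer X: monthly rate = 7.8%/12 = 0.0065000; payment = 186,250 × 0.0065000 / (1 − (1+0.0065000)^−60) = $3,758.68.
Offer Y: monthly rate = 8.5%/12 = 0.0070833; payment = 186,250 × 0.0070833 / (1 − (1+0.0070833)^−60) = $3,821.20.
Over 48 months: Offer X costs 48 × $3,758.68 + $2,250.00 = $182,666.64; Offer Y costs 48 × $3,821.20 = $183,417.60.
Offer X is cheaper by $183,417.60 − $182,666.64 = $750.96.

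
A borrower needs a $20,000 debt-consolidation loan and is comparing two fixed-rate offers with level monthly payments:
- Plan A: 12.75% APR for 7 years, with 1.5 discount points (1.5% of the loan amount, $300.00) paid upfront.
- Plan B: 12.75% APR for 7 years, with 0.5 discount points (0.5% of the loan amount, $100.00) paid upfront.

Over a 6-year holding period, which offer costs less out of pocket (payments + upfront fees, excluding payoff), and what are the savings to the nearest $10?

Plan B by $200

Plan A: monthly rate = 12.75%/12 = 0.0106250; payment = 20,000 × 0.0106250 / (1 − (1+0.0106250)^−84) = $361.13.
Plan B: monthly rate = 12.75%/12 = 0.0106250; payment = 20,000 × 0.0106250 / (1 − (1+0.0106250)^−84) = $361.13.
Over 72 months: Plan A costs 72 × $361.13 + $300.00 = $26,301.36; Plan B costs 72 × $361.13 + $100.00 = $26,101.36.
Plan B is cheaper by $26,301.36 − $26,101.36 = $200.00.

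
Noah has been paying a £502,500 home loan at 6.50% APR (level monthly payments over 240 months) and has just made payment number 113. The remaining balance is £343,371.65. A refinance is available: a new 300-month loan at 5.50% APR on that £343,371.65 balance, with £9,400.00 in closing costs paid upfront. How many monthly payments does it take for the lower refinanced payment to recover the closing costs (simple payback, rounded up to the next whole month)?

Current payment = 502,500 × 6.5%/12 / (1 − (1+0.0054167)^−240) = £3,746.51.
Refinanced payment = 343,371.65 × 0.0045833 / (1 − (1+0.0045833)^−300) = £2,108.60.
Monthly savings = £3,746.51 − £2,108.60 = £1,637.91.
Break-even = £9,400.00 / £1,637.91 = 5.74 → 6 months.

6 months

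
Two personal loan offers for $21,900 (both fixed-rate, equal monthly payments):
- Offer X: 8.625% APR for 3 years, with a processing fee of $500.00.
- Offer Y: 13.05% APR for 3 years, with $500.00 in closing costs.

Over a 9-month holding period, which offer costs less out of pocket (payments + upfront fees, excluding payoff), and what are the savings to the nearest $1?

Offer X: monthly rate = 8.625%/12 = 0.0071875; payment = 21,900 × 0.0071875 / (1 − (1+0.0071875)^−36) = $692.60.
Offer Y: monthly rate = 13.05%/12 = 0.0108750; payment = 21,900 × 0.0108750 / (1 − (1+0.0108750)^−36) = $738.43.
Over 9 months: Offer X costs 9 × $692.60 + $500.00 = $6,733.40; Offer Y costs 9 × $738.43 + $500.00 = $7,145.87.
Offer X is cheaper by $7,145.87 − $6,733.40 = $412.47.

Offer X by $412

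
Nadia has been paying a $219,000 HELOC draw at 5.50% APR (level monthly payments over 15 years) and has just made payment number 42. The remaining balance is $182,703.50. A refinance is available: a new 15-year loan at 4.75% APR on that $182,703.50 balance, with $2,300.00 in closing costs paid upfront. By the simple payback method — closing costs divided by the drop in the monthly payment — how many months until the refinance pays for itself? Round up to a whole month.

Current payment = 219,000 × 5.5%/12 / (1 − (1+0.0045833)^−180) = $1,789.41.
Refinanced payment = 182,703.50 × 0.0039583 / (1 − (1+0.0039583)^−180) = $1,421.13.
Monthly savings = $1,789.41 − $1,421.13 = $368.28.
Break-even = $2,300.00 / $368.28 = 6.25 → 7 months.

7 months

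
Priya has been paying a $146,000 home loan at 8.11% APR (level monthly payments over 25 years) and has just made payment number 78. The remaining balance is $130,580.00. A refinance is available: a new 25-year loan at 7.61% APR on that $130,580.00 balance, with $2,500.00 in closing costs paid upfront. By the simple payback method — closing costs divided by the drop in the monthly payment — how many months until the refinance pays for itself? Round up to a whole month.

Current payment = 146,000 × 8.11%/12 / (1 − (1+0.0067583)^−300) = $1,137.51.
Refinanced payment = 130,580.00 × 0.0063417 / (1 − (1+0.0063417)^−300) = $974.34.
Monthly savings = $1,137.51 − $974.34 = $163.17.
Break-even = $2,500.00 / $163.17 = 15.32 → 16 months.

16 months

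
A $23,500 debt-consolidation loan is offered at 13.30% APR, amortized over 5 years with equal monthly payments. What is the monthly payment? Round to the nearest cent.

Monthly rate = 13.3%/12 = 0.0110833; payment = 23,500 × 0.0110833 / (1 − (1+0.0110833)^−60) = $538.31.

$538.31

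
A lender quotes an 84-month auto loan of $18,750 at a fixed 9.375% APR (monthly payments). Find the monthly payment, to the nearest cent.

$305.25

At 9.375% the monthly rate is 0.0078125, so the payment is 18,750 × 0.0078125 / (1 − 1.0078125^−84) = $305.25.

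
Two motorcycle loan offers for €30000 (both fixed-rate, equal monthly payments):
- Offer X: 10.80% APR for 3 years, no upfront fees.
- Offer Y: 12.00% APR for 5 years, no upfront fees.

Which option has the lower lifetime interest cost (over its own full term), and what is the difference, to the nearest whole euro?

Offer X by €4,784

Offer X: at 10.80% the monthly rate is 0.0090000, so the payment is 30,000 × 0.0090000 / (1 − 1.0090000^−36) = €979.32.
Total interest on Offer X = 36 × €979.32 − €30,000 = €5,255.52.
Offer Y: at 12.00% the monthly rate is 0.0100000, so the payment is 30,000 × 0.0100000 / (1 − 1.0100000^−60) = €667.33.
Total interest on Offer Y = 60 × €667.33 − €30,000 = €10,039.80.
Offer X is lower by €4,784.28.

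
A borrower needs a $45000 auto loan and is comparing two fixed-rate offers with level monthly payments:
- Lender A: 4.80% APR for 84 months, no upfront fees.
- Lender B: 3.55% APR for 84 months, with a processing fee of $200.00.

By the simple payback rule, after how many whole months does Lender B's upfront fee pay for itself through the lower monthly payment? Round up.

Lender A: monthly rate = 4.8%/12 = 0.0040000; payment = 45,000 × 0.0040000 / (1 − (1+0.0040000)^−84) = $631.81.
Lender B: monthly rate = 3.55%/12 = 0.0029583; payment = 45,000 × 0.0029583 / (1 − (1+0.0029583)^−84) = $605.82.
Monthly savings = $631.81 − $605.82 = $25.99.
Break-even = $200.00 / $25.99 = 7.70 → 8 months.

8 months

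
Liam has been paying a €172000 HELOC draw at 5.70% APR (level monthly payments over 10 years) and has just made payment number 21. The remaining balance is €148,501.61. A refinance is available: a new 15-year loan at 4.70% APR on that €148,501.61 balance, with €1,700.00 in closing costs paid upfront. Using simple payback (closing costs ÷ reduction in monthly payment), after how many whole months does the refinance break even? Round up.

Current payment = 172,000 × 5.7%/12 / (1 − (1+0.0047500)^−120) = €1,883.74.
Refinanced payment = 148,501.61 × 0.0039167 / (1 − (1+0.0039167)^−180) = €1,151.27.
Monthly savings = €1,883.74 − €1,151.27 = €732.47.
Break-even = €1,700.00 / €732.47 = 2.32 → 3 months.

3 months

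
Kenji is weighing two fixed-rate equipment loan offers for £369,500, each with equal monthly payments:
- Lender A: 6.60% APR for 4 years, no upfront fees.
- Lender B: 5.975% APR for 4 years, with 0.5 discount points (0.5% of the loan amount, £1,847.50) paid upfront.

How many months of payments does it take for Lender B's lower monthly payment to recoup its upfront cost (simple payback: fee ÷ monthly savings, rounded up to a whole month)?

Lender A: monthly rate = 6.6%/12 = 0.0055000; payment = 369,500 × 0.0055000 / (1 − (1+0.0055000)^−48) = £8,779.73.
Lender B: at 5.975% the monthly rate is 0.0049792, so the payment is 369,500 × 0.0049792 / (1 − 1.0049792^−48) = £8,673.48.
Monthly savings = £8,779.73 − £8,673.48 = £106.25.
Break-even = £1,847.50 / £106.25 = 17.39 → 18 months.

18 months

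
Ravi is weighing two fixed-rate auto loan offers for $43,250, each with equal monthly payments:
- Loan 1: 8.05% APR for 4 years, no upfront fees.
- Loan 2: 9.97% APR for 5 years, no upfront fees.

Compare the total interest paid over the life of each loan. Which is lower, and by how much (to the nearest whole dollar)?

Loan 1: at 8.05% the monthly rate is 0.0067083, so the payment is 43,250 × 0.0067083 / (1 − 1.0067083^−48) = $1,056.87.
Total interest on Loan 1 = 48 × $1,056.87 − $43,250 = $7,479.76.
Loan 2: monthly rate = 9.97%/12 = 0.0083083; payment = 43,250 × 0.0083083 / (1 − (1+0.0083083)^−60) = $918.30.
Total interest on Loan 2 = 60 × $918.30 − $43,250 = $11,848.00.
Loan 1 is lower by $4,368.24.

Loan 1 by $4,368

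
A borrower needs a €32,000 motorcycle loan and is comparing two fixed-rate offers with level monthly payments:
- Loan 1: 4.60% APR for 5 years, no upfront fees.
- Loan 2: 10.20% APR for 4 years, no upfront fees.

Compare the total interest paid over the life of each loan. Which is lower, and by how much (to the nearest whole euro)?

Loan 1: monthly rate = 4.6%/12 = 0.0038333; payment = 32,000 × 0.0038333 / (1 − (1+0.0038333)^−60) = €598.03.
Total interest on Loan 1 = 60 × €598.03 − €32,000 = €3,881.80.
Loan 2: monthly rate = 10.2%/12 = 0.0085000; payment = 32,000 × 0.0085000 / (1 − (1+0.0085000)^−48) = €814.68.
Total interest on Loan 2 = 48 × €814.68 − €32,000 = €7,104.64.
Loan 1 is lower by €3,222.84.

Loan 1 by €3,223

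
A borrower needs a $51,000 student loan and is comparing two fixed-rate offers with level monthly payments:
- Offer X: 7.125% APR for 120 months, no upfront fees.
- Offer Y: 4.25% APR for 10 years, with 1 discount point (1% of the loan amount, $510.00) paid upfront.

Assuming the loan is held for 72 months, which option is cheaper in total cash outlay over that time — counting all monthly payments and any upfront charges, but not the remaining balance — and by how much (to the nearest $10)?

Offer Y by $4,750

Offer X: at 7.125% the monthly rate is 0.0059375, so the payment is 51,000 × 0.0059375 / (1 − 1.0059375^−120) = $595.44.
Offer Y: monthly rate = 4.25%/12 = 0.0035417; payment = 51,000 × 0.0035417 / (1 − (1+0.0035417)^−120) = $522.43.
Over 72 months: Offer X costs 72 × $595.44 = $42,871.68; Offer Y costs 72 × $522.43 + $510.00 = $38,124.96.
Offer Y is cheaper by $42,871.68 − $38,124.96 = $4,746.72.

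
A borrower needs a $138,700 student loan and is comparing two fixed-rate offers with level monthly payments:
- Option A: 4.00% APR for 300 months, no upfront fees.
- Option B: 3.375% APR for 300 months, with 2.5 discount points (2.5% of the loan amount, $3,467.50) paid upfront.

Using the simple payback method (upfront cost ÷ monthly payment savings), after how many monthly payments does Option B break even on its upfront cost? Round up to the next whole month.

Option A: monthly rate = 4%/12 = 0.0033333; payment = 138,700 × 0.0033333 / (1 − (1+0.0033333)^−300) = $732.11.
Option B: at 3.375% the monthly rate is 0.0028125, so the payment is 138,700 × 0.0028125 / (1 − 1.0028125^−300) = $685.10.
Monthly savings = $732.11 − $685.10 = $47.01.
Break-even = $3,467.50 / $47.01 = 73.76 → 74 months.

74 months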